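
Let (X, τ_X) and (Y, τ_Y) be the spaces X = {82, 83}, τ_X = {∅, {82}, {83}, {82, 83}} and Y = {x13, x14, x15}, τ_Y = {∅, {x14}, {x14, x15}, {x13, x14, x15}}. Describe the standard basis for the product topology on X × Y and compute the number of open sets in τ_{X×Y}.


Basis B = {∅ × ∅, {82} × {x14}, {83} × {x14}, {82} × {x14, x15}, {82, 83} × {x14}, {83} × {x14, x15}, {82} × {x13, x14, x15}, {83} × {x13, x14, x15}, {82, 83} × {x14, x15}, {82, 83} × {x13, x14, x15}}; |τ_{X×Y}| = 16.

Enumerate products U × V with U ∈ τ_X, V ∈ τ_Y (deduplicated):
  ∅ × ∅ = {} (∅)
  {82} × {x14} = {(82,x14)}
  {83} × {x14} = {(83,x14)}
  {82} × {x14, x15} = {(82,x14), (82,x15)}
  {82, 83} × {x14} = {(82,x14), (83,x14)}
  {83} × {x14, x15} = {(83,x14), (83,x15)}
  {82} × {x13, x14, x15} = {(82,x13), (82,x14), (82,x15)}
  {83} × {x13, x14, x15} = {(83,x13), (83,x14), (83,x15)}
  {82, 83} × {x14, x15} = {(82,x14), (82,x15), (83,x14), (83,x15)}
  {82, 83} × {x13, x14, x15} = {(82,x13), (82,x14), (82,x15), (83,x13), (83,x14), (83,x15)}
These 10 distinct sets form the basis B.
Close under arbitrary unions to get τ_{X×Y}; counting gives |τ_{X×Y}| = 16.


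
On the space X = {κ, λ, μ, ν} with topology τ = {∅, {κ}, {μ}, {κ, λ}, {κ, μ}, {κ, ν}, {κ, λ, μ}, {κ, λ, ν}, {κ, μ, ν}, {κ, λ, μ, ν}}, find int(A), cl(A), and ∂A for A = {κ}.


int(A) = {κ}, cl(A) = {κ, λ, ν}, ∂A = {λ, ν}.

Closed sets in (X, τ) are complements of opens:
  closed(X, τ) = {∅, {λ}, {μ}, {ν}, {λ, μ}, {λ, ν}, {μ, ν}, {κ, λ, ν}, {λ, μ, ν}, {κ, λ, μ, ν}}.
int(A) = ⋃ {U ∈ τ : U ⊆ A}. Opens contained in A: ∅, {κ}.
Taking the union of these: int(A) = {κ}.
cl(A) = ⋂ {C closed : A ⊆ C}. Closed sets containing A: {κ, λ, ν}, {κ, λ, μ, ν}.
Intersecting these: cl(A) = {κ, λ, ν}.
∂A = cl(A) ∖ int(A) = {κ, λ, ν} ∖ {κ} = {λ, ν}.


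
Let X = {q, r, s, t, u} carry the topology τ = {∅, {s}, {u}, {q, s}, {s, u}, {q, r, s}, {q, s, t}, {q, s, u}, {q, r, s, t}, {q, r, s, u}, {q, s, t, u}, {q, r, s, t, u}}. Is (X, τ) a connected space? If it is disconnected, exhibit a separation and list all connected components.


(X, τ) is disconnected; components = [{u}, {q, r, s, t}].

Find clopen sets (U ∈ τ with X ∖ U ∈ τ):
  U = ∅, X ∖ U = {q, r, s, t, u} — both open, so U is clopen.
  U = {u}, X ∖ U = {q, r, s, t} — both open, so U is clopen.
  U = {q, r, s, t}, X ∖ U = {u} — both open, so U is clopen.
  U = {q, r, s, t, u}, X ∖ U = ∅ — both open, so U is clopen.
Nontrivial clopen(s) exist: e.g. {u}. So (X, τ) is disconnected.
Compute connected components by grouping points that agree on all clopens:
  component: {u}
  component: {q, r, s, t}


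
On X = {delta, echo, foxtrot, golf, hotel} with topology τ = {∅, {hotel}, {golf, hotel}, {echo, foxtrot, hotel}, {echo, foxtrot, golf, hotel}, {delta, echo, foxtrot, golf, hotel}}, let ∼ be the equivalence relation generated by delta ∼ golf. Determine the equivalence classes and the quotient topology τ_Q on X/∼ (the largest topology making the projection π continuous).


X/∼ = {[delta=golf], [echo], [foxtrot], [hotel]}; |τ_Q| = 4.

Equivalence classes: [delta=golf], [echo], [foxtrot], [hotel].
Quotient map π: X → X/∼ sends delta ↦ [delta=golf], echo ↦ [echo], foxtrot ↦ [foxtrot], golf ↦ [delta=golf], hotel ↦ [hotel].
For each subset V ⊆ X/∼, compute π^{-1}(V) ⊆ X and check whether π^{-1}(V) ∈ τ. V is open in τ_Q iff π^{-1}(V) ∈ τ.
  V = {}: π^{-1}(V) = ∅ ∈ τ ✓.
  V = {[delta=golf]}: π^{-1}(V) = {delta, golf} ∉ τ ✗.
  V = {[echo]}: π^{-1}(V) = {echo} ∉ τ ✗.
  V = {[delta=golf], [echo]}: π^{-1}(V) = {delta, echo, golf} ∉ τ ✗.
  V = {[foxtrot]}: π^{-1}(V) = {foxtrot} ∉ τ ✗.
  V = {[delta=golf], [foxtrot]}: π^{-1}(V) = {delta, foxtrot, golf} ∉ τ ✗.
  V = {[echo], [foxtrot]}: π^{-1}(V) = {echo, foxtrot} ∉ τ ✗.
  V = {[delta=golf], [echo], [foxtrot]}: π^{-1}(V) = {delta, echo, foxtrot, golf} ∉ τ ✗.
  V = {[hotel]}: π^{-1}(V) = {hotel} ∈ τ ✓.
  V = {[delta=golf], [hotel]}: π^{-1}(V) = {delta, golf, hotel} ∉ τ ✗.
  V = {[echo], [hotel]}: π^{-1}(V) = {echo, hotel} ∉ τ ✗.
  V = {[delta=golf], [echo], [hotel]}: π^{-1}(V) = {delta, echo, golf, hotel} ∉ τ ✗.
  V = {[foxtrot], [hotel]}: π^{-1}(V) = {foxtrot, hotel} ∉ τ ✗.
  V = {[delta=golf], [foxtrot], [hotel]}: π^{-1}(V) = {delta, foxtrot, golf, hotel} ∉ τ ✗.
  V = {[echo], [foxtrot], [hotel]}: π^{-1}(V) = {echo, foxtrot, hotel} ∈ τ ✓.
  V = {[delta=golf], [echo], [foxtrot], [hotel]}: π^{-1}(V) = {delta, echo, foxtrot, golf, hotel} ∈ τ ✓.
Open sets in the quotient: τ_Q = {{}, {[hotel]}, {[echo], [foxtrot], [hotel]}, {[delta=golf], [echo], [foxtrot], [hotel]}} (4 elements).


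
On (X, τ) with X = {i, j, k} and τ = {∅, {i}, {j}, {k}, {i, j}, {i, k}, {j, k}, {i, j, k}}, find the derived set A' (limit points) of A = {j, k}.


A' = ∅

For each x ∈ X, list the open sets U ∈ τ with x ∈ U, then check whether U ∩ (A ∖ {x}) ≠ ∅ for every such U.
  x = i: open {i} ∋ x has {i} ∩ (A ∖ {i}) = ∅, so x is NOT a limit point.
  x = j: open {j} ∋ x has {j} ∩ (A ∖ {j}) = ∅, so x is NOT a limit point.
  x = k: open {k} ∋ x has {k} ∩ (A ∖ {k}) = ∅, so x is NOT a limit point.
Collecting: A' = ∅.


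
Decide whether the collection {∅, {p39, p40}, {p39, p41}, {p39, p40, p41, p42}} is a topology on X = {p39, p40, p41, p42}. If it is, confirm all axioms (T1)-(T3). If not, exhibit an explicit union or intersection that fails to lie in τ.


τ is NOT a topology on X.

Axiom (T1): ∅ ∈ τ? Yes; X ∈ τ? Yes.
Axiom (T2/T3): check pairwise unions and intersections of members of τ.
Counterexample for (T3): {p39, p40} ∩ {p39, p41} = {p39} ∉ τ. Therefore τ is NOT a topology.


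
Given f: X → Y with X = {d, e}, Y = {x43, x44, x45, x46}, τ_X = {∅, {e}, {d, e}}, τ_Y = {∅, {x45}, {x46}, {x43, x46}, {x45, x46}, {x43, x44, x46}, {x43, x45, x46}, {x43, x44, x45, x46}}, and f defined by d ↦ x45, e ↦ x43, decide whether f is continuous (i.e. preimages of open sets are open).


f is NOT continuous.

Compute f^{-1}(U) for each U ∈ τ_Y:
  U = ∅: f^{-1}(U) = ∅ ∈ τ_X ✓.
  U = {x45}: f^{-1}(U) = {d} ∉ τ_X ✗.
  U = {x46}: f^{-1}(U) = ∅ ∈ τ_X ✓.
  U = {x43, x46}: f^{-1}(U) = {e} ∈ τ_X ✓.
  U = {x45, x46}: f^{-1}(U) = {d} ∉ τ_X ✗.
  U = {x43, x44, x46}: f^{-1}(U) = {e} ∈ τ_X ✓.
  U = {x43, x45, x46}: f^{-1}(U) = {d, e} ∈ τ_X ✓.
  U = {x43, x44, x45, x46}: f^{-1}(U) = {d, e} ∈ τ_X ✓.
Found U = {x45} with f^{-1}(U) = {d} not in τ_X. Therefore f is NOT continuous.


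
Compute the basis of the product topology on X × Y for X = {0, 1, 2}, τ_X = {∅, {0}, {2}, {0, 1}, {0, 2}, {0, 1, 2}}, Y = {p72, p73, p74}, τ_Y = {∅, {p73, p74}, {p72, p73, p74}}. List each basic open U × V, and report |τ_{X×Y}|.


Basis B = {∅ × ∅, {0} × {p73, p74}, {2} × {p73, p74}, {0} × {p72, p73, p74}, {2} × {p72, p73, p74}, {0, 1} × {p73, p74}, {0, 2} × {p73, p74}, {0, 1} × {p72, p73, p74}, {0, 2} × {p72, p73, p74}, {0, 1, 2} × {p73, p74}, {0, 1, 2} × {p72, p73, p74}}; |τ_{X×Y}| = 18.

Enumerate products U × V with U ∈ τ_X, V ∈ τ_Y (deduplicated):
  ∅ × ∅ = {} (∅)
  {0} × {p73, p74} = {(0,p73), (0,p74)}
  {2} × {p73, p74} = {(2,p73), (2,p74)}
  {0} × {p72, p73, p74} = {(0,p72), (0,p73), (0,p74)}
  {2} × {p72, p73, p74} = {(2,p72), (2,p73), (2,p74)}
  {0, 1} × {p73, p74} = {(0,p73), (0,p74), (1,p73), (1,p74)}
  {0, 2} × {p73, p74} = {(0,p73), (0,p74), (2,p73), (2,p74)}
  {0, 1} × {p72, p73, p74} = {(0,p72), (0,p73), (0,p74), (1,p72), (1,p73), (1,p74)}
  {0, 2} × {p72, p73, p74} = {(0,p72), (0,p73), (0,p74), (2,p72), (2,p73), (2,p74)}
  {0, 1, 2} × {p73, p74} = {(0,p73), (0,p74), (1,p73), (1,p74), (2,p73), (2,p74)}
  {0, 1, 2} × {p72, p73, p74} = {(0,p72), (0,p73), (0,p74), (1,p72), (1,p73), (1,p74), (2,p72), (2,p73), (2,p74)}
These 11 distinct sets form the basis B.
Close under arbitrary unions to get τ_{X×Y}; counting gives |τ_{X×Y}| = 18.


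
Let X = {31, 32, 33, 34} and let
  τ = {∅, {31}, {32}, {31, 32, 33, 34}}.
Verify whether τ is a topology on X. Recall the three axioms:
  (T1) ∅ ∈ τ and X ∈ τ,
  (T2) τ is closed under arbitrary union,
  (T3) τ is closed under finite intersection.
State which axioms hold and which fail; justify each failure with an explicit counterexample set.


τ is NOT a topology on X.

Axiom (T1): ∅ ∈ τ? Yes; X ∈ τ? Yes.
Axiom (T2/T3): check pairwise unions and intersections of members of τ.
Counterexample for (T2): {31} ∪ {32} = {31, 32} ∉ τ. Therefore τ is NOT a topology.


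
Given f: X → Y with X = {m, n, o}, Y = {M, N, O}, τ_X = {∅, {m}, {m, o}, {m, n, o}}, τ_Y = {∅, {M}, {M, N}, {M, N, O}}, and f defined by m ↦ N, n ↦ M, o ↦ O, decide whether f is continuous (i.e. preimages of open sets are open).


f is NOT continuous.

Compute f^{-1}(U) for each U ∈ τ_Y:
  U = ∅: f^{-1}(U) = ∅ ∈ τ_X ✓.
  U = {M}: f^{-1}(U) = {n} ∉ τ_X ✗.
  U = {M, N}: f^{-1}(U) = {m, n} ∉ τ_X ✗.
  U = {M, N, O}: f^{-1}(U) = {m, n, o} ∈ τ_X ✓.
Found U = {M} with f^{-1}(U) = {n} not in τ_X. Therefore f is NOT continuous.


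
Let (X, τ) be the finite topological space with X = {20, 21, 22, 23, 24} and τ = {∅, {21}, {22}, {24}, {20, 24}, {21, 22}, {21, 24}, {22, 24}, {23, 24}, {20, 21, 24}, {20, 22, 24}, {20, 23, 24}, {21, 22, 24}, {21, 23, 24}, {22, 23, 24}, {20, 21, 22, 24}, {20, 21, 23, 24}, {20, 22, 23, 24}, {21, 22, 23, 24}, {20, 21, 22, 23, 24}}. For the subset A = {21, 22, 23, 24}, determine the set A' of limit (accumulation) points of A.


A' = {20, 23}

For each x ∈ X, list the open sets U ∈ τ with x ∈ U, then check whether U ∩ (A ∖ {x}) ≠ ∅ for every such U.
  x = 20: opens ∋ x are {20, 24}, {20, 21, 24}, {20, 22, 24}, {20, 23, 24}, {20, 21, 22, 24}, {20, 21, 23, 24}, {20, 22, 23, 24}, {20, 21, 22, 23, 24}; each meets A ∖ {20}, so x IS a limit point.
  x = 21: open {21} ∋ x has {21} ∩ (A ∖ {21}) = ∅, so x is NOT a limit point.
  x = 22: open {22} ∋ x has {22} ∩ (A ∖ {22}) = ∅, so x is NOT a limit point.
  x = 23: opens ∋ x are {23, 24}, {20, 23, 24}, {21, 23, 24}, {22, 23, 24}, {20, 21, 23, 24}, {20, 22, 23, 24}, {21, 22, 23, 24}, {20, 21, 22, 23, 24}; each meets A ∖ {23}, so x IS a limit point.
  x = 24: open {24} ∋ x has {24} ∩ (A ∖ {24}) = ∅, so x is NOT a limit point.
Collecting: A' = {20, 23}.


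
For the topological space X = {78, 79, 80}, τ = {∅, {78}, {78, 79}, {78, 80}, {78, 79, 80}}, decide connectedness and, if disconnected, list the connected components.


(X, τ) is connected.

Find clopen sets (U ∈ τ with X ∖ U ∈ τ):
  U = ∅, X ∖ U = {78, 79, 80} — both open, so U is clopen.
  U = {78, 79, 80}, X ∖ U = ∅ — both open, so U is clopen.
Only trivial clopens (∅ and X) exist, so (X, τ) is connected.
Compute connected components by grouping points that agree on all clopens:
  component: {78, 79, 80}


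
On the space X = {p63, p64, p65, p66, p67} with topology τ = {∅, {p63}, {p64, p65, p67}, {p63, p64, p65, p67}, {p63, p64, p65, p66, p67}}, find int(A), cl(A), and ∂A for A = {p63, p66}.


int(A) = {p63}, cl(A) = {p63, p66}, ∂A = {p66}.

Closed sets in (X, τ) are complements of opens:
  closed(X, τ) = {∅, {p66}, {p63, p66}, {p64, p65, p66, p67}, {p63, p64, p65, p66, p67}}.
int(A) = ⋃ {U ∈ τ : U ⊆ A}. Opens contained in A: ∅, {p63}.
Taking the union of these: int(A) = {p63}.
cl(A) = ⋂ {C closed : A ⊆ C}. Closed sets containing A: {p63, p66}, {p63, p64, p65, p66, p67}.
Intersecting these: cl(A) = {p63, p66}.
∂A = cl(A) ∖ int(A) = {p63, p66} ∖ {p63} = {p66}.


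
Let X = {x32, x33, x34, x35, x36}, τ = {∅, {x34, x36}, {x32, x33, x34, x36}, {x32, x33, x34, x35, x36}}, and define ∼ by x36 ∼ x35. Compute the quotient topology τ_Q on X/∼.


X/∼ = {[x32], [x33], [x34], [x35=x36]}; |τ_Q| = 2.

Equivalence classes: [x32], [x33], [x34], [x35=x36].
Quotient map π: X → X/∼ sends x32 ↦ [x32], x33 ↦ [x33], x34 ↦ [x34], x35 ↦ [x35=x36], x36 ↦ [x35=x36].
For each subset V ⊆ X/∼, compute π^{-1}(V) ⊆ X and check whether π^{-1}(V) ∈ τ. V is open in τ_Q iff π^{-1}(V) ∈ τ.
  V = {}: π^{-1}(V) = ∅ ∈ τ ✓.
  V = {[x32]}: π^{-1}(V) = {x32} ∉ τ ✗.
  V = {[x33]}: π^{-1}(V) = {x33} ∉ τ ✗.
  V = {[x32], [x33]}: π^{-1}(V) = {x32, x33} ∉ τ ✗.
  V = {[x34]}: π^{-1}(V) = {x34} ∉ τ ✗.
  V = {[x32], [x34]}: π^{-1}(V) = {x32, x34} ∉ τ ✗.
  V = {[x33], [x34]}: π^{-1}(V) = {x33, x34} ∉ τ ✗.
  V = {[x32], [x33], [x34]}: π^{-1}(V) = {x32, x33, x34} ∉ τ ✗.
  V = {[x35=x36]}: π^{-1}(V) = {x35, x36} ∉ τ ✗.
  V = {[x32], [x35=x36]}: π^{-1}(V) = {x32, x35, x36} ∉ τ ✗.
  V = {[x33], [x35=x36]}: π^{-1}(V) = {x33, x35, x36} ∉ τ ✗.
  V = {[x32], [x33], [x35=x36]}: π^{-1}(V) = {x32, x33, x35, x36} ∉ τ ✗.
  V = {[x34], [x35=x36]}: π^{-1}(V) = {x34, x35, x36} ∉ τ ✗.
  V = {[x32], [x34], [x35=x36]}: π^{-1}(V) = {x32, x34, x35, x36} ∉ τ ✗.
  V = {[x33], [x34], [x35=x36]}: π^{-1}(V) = {x33, x34, x35, x36} ∉ τ ✗.
  V = {[x32], [x33], [x34], [x35=x36]}: π^{-1}(V) = {x32, x33, x34, x35, x36} ∈ τ ✓.
Open sets in the quotient: τ_Q = {{}, {[x32], [x33], [x34], [x35=x36]}} (2 elements).


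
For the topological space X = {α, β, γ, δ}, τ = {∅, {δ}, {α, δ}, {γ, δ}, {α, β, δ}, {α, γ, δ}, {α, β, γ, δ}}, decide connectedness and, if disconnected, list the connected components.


(X, τ) is connected.

Find clopen sets (U ∈ τ with X ∖ U ∈ τ):
  U = ∅, X ∖ U = {α, β, γ, δ} — both open, so U is clopen.
  U = {α, β, γ, δ}, X ∖ U = ∅ — both open, so U is clopen.
Only trivial clopens (∅ and X) exist, so (X, τ) is connected.
Compute connected components by grouping points that agree on all clopens:
  component: {α, β, γ, δ}


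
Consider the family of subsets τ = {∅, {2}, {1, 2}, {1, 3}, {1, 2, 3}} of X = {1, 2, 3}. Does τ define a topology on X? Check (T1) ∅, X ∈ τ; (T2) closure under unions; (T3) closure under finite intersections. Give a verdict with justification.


τ is NOT a topology on X.

Axiom (T1): ∅ ∈ τ? Yes; X ∈ τ? Yes.
Axiom (T2/T3): check pairwise unions and intersections of members of τ.
Counterexample for (T3): {1, 2} ∩ {1, 3} = {1} ∉ τ. Therefore τ is NOT a topology.


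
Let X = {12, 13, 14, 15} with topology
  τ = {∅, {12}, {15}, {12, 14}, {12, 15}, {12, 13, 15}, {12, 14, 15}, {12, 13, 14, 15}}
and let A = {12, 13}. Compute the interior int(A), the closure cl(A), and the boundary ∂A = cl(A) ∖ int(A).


int(A) = {12}, cl(A) = {12, 13, 14}, ∂A = {13, 14}.

Closed sets in (X, τ) are complements of opens:
  closed(X, τ) = {∅, {13}, {14}, {13, 14}, {13, 15}, {12, 13, 14}, {13, 14, 15}, {12, 13, 14, 15}}.
int(A) = ⋃ {U ∈ τ : U ⊆ A}. Opens contained in A: ∅, {12}.
Taking the union of these: int(A) = {12}.
cl(A) = ⋂ {C closed : A ⊆ C}. Closed sets containing A: {12, 13, 14}, {12, 13, 14, 15}.
Intersecting these: cl(A) = {12, 13, 14}.
∂A = cl(A) ∖ int(A) = {12, 13, 14} ∖ {12} = {13, 14}.


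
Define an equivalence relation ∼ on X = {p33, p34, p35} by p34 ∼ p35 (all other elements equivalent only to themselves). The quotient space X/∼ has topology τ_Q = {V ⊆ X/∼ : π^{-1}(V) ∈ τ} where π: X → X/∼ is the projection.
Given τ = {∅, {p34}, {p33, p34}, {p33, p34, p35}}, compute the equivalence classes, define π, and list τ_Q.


X/∼ = {[p33], [p34=p35]}; |τ_Q| = 2.

Equivalence classes: [p33], [p34=p35].
Quotient map π: X → X/∼ sends p33 ↦ [p33], p34 ↦ [p34=p35], p35 ↦ [p34=p35].
For each subset V ⊆ X/∼, compute π^{-1}(V) ⊆ X and check whether π^{-1}(V) ∈ τ. V is open in τ_Q iff π^{-1}(V) ∈ τ.
  V = {}: π^{-1}(V) = ∅ ∈ τ ✓.
  V = {[p33]}: π^{-1}(V) = {p33} ∉ τ ✗.
  V = {[p34=p35]}: π^{-1}(V) = {p34, p35} ∉ τ ✗.
  V = {[p33], [p34=p35]}: π^{-1}(V) = {p33, p34, p35} ∈ τ ✓.
Open sets in the quotient: τ_Q = {{}, {[p33], [p34=p35]}} (2 elements).


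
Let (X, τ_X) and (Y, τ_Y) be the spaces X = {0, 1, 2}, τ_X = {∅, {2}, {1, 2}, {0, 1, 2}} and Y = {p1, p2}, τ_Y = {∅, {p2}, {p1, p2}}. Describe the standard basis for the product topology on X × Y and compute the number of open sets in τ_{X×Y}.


Basis B = {∅ × ∅, {2} × {p2}, {1, 2} × {p2}, {2} × {p1, p2}, {0, 1, 2} × {p2}, {1, 2} × {p1, p2}, {0, 1, 2} × {p1, p2}}; |τ_{X×Y}| = 10.

Enumerate products U × V with U ∈ τ_X, V ∈ τ_Y (deduplicated):
  ∅ × ∅ = {} (∅)
  {2} × {p2} = {(2,p2)}
  {1, 2} × {p2} = {(1,p2), (2,p2)}
  {2} × {p1, p2} = {(2,p1), (2,p2)}
  {0, 1, 2} × {p2} = {(0,p2), (1,p2), (2,p2)}
  {1, 2} × {p1, p2} = {(1,p1), (1,p2), (2,p1), (2,p2)}
  {0, 1, 2} × {p1, p2} = {(0,p1), (0,p2), (1,p1), (1,p2), (2,p1), (2,p2)}
These 7 distinct sets form the basis B.
Close under arbitrary unions to get τ_{X×Y}; counting gives |τ_{X×Y}| = 10.


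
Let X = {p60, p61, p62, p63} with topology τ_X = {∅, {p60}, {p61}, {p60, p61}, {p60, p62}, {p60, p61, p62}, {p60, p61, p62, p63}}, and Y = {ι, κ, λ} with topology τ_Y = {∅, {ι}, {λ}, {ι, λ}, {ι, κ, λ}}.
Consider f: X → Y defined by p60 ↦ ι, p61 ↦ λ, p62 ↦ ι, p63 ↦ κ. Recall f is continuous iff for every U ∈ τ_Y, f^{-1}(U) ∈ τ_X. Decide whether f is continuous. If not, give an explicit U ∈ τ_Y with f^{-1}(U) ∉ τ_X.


f IS continuous.

Compute f^{-1}(U) for each U ∈ τ_Y:
  U = ∅: f^{-1}(U) = ∅ ∈ τ_X ✓.
  U = {ι}: f^{-1}(U) = {p60, p62} ∈ τ_X ✓.
  U = {λ}: f^{-1}(U) = {p61} ∈ τ_X ✓.
  U = {ι, λ}: f^{-1}(U) = {p60, p61, p62} ∈ τ_X ✓.
  U = {ι, κ, λ}: f^{-1}(U) = {p60, p61, p62, p63} ∈ τ_X ✓.
Every preimage lies in τ_X, so f IS continuous.


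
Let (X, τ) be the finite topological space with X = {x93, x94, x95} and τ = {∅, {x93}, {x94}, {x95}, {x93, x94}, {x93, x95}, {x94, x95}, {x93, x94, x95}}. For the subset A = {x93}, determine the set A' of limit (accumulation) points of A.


A' = ∅

For each x ∈ X, list the open sets U ∈ τ with x ∈ U, then check whether U ∩ (A ∖ {x}) ≠ ∅ for every such U.
  x = x93: open {x93} ∋ x has {x93} ∩ (A ∖ {x93}) = ∅, so x is NOT a limit point.
  x = x94: open {x94} ∋ x has {x94} ∩ (A ∖ {x94}) = ∅, so x is NOT a limit point.
  x = x95: open {x95} ∋ x has {x95} ∩ (A ∖ {x95}) = ∅, so x is NOT a limit point.
Collecting: A' = ∅.


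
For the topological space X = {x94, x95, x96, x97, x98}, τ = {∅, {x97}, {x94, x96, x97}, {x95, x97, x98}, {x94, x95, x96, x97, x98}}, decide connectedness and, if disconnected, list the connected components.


(X, τ) is connected.

Find clopen sets (U ∈ τ with X ∖ U ∈ τ):
  U = ∅, X ∖ U = {x94, x95, x96, x97, x98} — both open, so U is clopen.
  U = {x94, x95, x96, x97, x98}, X ∖ U = ∅ — both open, so U is clopen.
Only trivial clopens (∅ and X) exist, so (X, τ) is connected.
Compute connected components by grouping points that agree on all clopens:
  component: {x94, x95, x96, x97, x98}


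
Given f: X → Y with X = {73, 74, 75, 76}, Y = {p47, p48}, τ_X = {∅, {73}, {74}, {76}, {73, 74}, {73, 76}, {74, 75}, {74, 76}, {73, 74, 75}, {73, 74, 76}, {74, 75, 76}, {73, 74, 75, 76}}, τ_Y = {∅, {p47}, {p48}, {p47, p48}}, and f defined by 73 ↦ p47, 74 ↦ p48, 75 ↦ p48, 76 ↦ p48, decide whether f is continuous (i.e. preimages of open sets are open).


f IS continuous.

Compute f^{-1}(U) for each U ∈ τ_Y:
  U = ∅: f^{-1}(U) = ∅ ∈ τ_X ✓.
  U = {p47}: f^{-1}(U) = {73} ∈ τ_X ✓.
  U = {p48}: f^{-1}(U) = {74, 75, 76} ∈ τ_X ✓.
  U = {p47, p48}: f^{-1}(U) = {73, 74, 75, 76} ∈ τ_X ✓.
Every preimage lies in τ_X, so f IS continuous.


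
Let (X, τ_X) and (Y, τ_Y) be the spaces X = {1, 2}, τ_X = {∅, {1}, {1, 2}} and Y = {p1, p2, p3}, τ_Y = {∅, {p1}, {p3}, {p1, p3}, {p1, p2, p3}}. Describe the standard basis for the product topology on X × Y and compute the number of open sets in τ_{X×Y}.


Basis B = {∅ × ∅, {1} × {p1}, {1} × {p3}, {1} × {p1, p3}, {1, 2} × {p1}, {1, 2} × {p3}, {1} × {p1, p2, p3}, {1, 2} × {p1, p3}, {1, 2} × {p1, p2, p3}}; |τ_{X×Y}| = 14.

Enumerate products U × V with U ∈ τ_X, V ∈ τ_Y (deduplicated):
  ∅ × ∅ = {} (∅)
  {1} × {p1} = {(1,p1)}
  {1} × {p3} = {(1,p3)}
  {1} × {p1, p3} = {(1,p1), (1,p3)}
  {1, 2} × {p1} = {(1,p1), (2,p1)}
  {1, 2} × {p3} = {(1,p3), (2,p3)}
  {1} × {p1, p2, p3} = {(1,p1), (1,p2), (1,p3)}
  {1, 2} × {p1, p3} = {(1,p1), (1,p3), (2,p1), (2,p3)}
  {1, 2} × {p1, p2, p3} = {(1,p1), (1,p2), (1,p3), (2,p1), (2,p2), (2,p3)}
These 9 distinct sets form the basis B.
Close under arbitrary unions to get τ_{X×Y}; counting gives |τ_{X×Y}| = 14.


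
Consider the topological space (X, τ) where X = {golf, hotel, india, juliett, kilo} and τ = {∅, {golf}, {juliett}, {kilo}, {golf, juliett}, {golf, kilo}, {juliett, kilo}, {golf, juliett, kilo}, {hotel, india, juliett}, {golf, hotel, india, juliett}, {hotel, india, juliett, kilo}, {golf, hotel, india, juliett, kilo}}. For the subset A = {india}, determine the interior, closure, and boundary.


int(A) = ∅, cl(A) = {hotel, india}, ∂A = {hotel, india}.

Closed sets in (X, τ) are complements of opens:
  closed(X, τ) = {∅, {golf}, {kilo}, {golf, kilo}, {hotel, india}, {golf, hotel, india}, {hotel, india, juliett}, {hotel, india, kilo}, {golf, hotel, india, juliett}, {golf, hotel, india, kilo}, {hotel, india, juliett, kilo}, {golf, hotel, india, juliett, kilo}}.
int(A) = ⋃ {U ∈ τ : U ⊆ A}. Opens contained in A: ∅.
Taking the union of these: int(A) = ∅.
cl(A) = ⋂ {C closed : A ⊆ C}. Closed sets containing A: {hotel, india}, {golf, hotel, india}, {hotel, india, juliett}, {hotel, india, kilo}, {golf, hotel, india, juliett}, {golf, hotel, india, kilo}, {hotel, india, juliett, kilo}, {golf, hotel, india, juliett, kilo}.
Intersecting these: cl(A) = {hotel, india}.
∂A = cl(A) ∖ int(A) = {hotel, india} ∖ ∅ = {hotel, india}.


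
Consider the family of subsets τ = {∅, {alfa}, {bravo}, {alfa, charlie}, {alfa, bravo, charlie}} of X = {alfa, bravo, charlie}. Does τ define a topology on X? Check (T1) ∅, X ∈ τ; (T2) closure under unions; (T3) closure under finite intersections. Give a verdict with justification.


τ is NOT a topology on X.

Axiom (T1): ∅ ∈ τ? Yes; X ∈ τ? Yes.
Axiom (T2/T3): check pairwise unions and intersections of members of τ.
Counterexample for (T2): {alfa} ∪ {bravo} = {alfa, bravo} ∉ τ. Therefore τ is NOT a topology.


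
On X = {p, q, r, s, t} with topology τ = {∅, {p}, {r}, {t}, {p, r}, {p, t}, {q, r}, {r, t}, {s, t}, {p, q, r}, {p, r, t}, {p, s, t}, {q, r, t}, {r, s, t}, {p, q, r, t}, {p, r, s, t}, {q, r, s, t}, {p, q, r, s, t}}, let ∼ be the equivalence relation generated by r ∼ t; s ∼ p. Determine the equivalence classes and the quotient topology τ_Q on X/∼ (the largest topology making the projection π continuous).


X/∼ = {[p=s], [q], [r=t]}; |τ_Q| = 5.

Equivalence classes: [p=s], [q], [r=t].
Quotient map π: X → X/∼ sends p ↦ [p=s], q ↦ [q], r ↦ [r=t], s ↦ [p=s], t ↦ [r=t].
For each subset V ⊆ X/∼, compute π^{-1}(V) ⊆ X and check whether π^{-1}(V) ∈ τ. V is open in τ_Q iff π^{-1}(V) ∈ τ.
  V = {}: π^{-1}(V) = ∅ ∈ τ ✓.
  V = {[p=s]}: π^{-1}(V) = {p, s} ∉ τ ✗.
  V = {[q]}: π^{-1}(V) = {q} ∉ τ ✗.
  V = {[p=s], [q]}: π^{-1}(V) = {p, q, s} ∉ τ ✗.
  V = {[r=t]}: π^{-1}(V) = {r, t} ∈ τ ✓.
  V = {[p=s], [r=t]}: π^{-1}(V) = {p, r, s, t} ∈ τ ✓.
  V = {[q], [r=t]}: π^{-1}(V) = {q, r, t} ∈ τ ✓.
  V = {[p=s], [q], [r=t]}: π^{-1}(V) = {p, q, r, s, t} ∈ τ ✓.
Open sets in the quotient: τ_Q = {{}, {[r=t]}, {[p=s], [r=t]}, {[q], [r=t]}, {[p=s], [q], [r=t]}} (5 elements).


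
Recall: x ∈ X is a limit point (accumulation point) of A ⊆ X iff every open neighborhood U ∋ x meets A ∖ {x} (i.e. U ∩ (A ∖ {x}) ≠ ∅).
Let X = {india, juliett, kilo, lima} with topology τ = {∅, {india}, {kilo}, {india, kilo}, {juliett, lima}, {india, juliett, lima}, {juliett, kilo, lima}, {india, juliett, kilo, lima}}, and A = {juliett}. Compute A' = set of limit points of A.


A' = {lima}

For each x ∈ X, list the open sets U ∈ τ with x ∈ U, then check whether U ∩ (A ∖ {x}) ≠ ∅ for every such U.
  x = india: open {india} ∋ x has {india} ∩ (A ∖ {india}) = ∅, so x is NOT a limit point.
  x = juliett: open {juliett, lima} ∋ x has {juliett, lima} ∩ (A ∖ {juliett}) = ∅, so x is NOT a limit point.
  x = kilo: open {kilo} ∋ x has {kilo} ∩ (A ∖ {kilo}) = ∅, so x is NOT a limit point.
  x = lima: opens ∋ x are {juliett, lima}, {india, juliett, lima}, {juliett, kilo, lima}, {india, juliett, kilo, lima}; each meets A ∖ {lima}, so x IS a limit point.
Collecting: A' = {lima}.


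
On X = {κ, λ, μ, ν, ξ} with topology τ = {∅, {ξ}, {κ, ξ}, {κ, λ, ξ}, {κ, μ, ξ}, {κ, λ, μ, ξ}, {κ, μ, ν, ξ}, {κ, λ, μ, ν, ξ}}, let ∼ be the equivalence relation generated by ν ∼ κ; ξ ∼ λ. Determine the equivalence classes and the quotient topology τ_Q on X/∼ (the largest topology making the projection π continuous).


X/∼ = {[κ=ν], [λ=ξ], [μ]}; |τ_Q| = 2.

Equivalence classes: [κ=ν], [λ=ξ], [μ].
Quotient map π: X → X/∼ sends κ ↦ [κ=ν], λ ↦ [λ=ξ], μ ↦ [μ], ν ↦ [κ=ν], ξ ↦ [λ=ξ].
For each subset V ⊆ X/∼, compute π^{-1}(V) ⊆ X and check whether π^{-1}(V) ∈ τ. V is open in τ_Q iff π^{-1}(V) ∈ τ.
  V = {}: π^{-1}(V) = ∅ ∈ τ ✓.
  V = {[κ=ν]}: π^{-1}(V) = {κ, ν} ∉ τ ✗.
  V = {[λ=ξ]}: π^{-1}(V) = {λ, ξ} ∉ τ ✗.
  V = {[κ=ν], [λ=ξ]}: π^{-1}(V) = {κ, λ, ν, ξ} ∉ τ ✗.
  V = {[μ]}: π^{-1}(V) = {μ} ∉ τ ✗.
  V = {[κ=ν], [μ]}: π^{-1}(V) = {κ, μ, ν} ∉ τ ✗.
  V = {[λ=ξ], [μ]}: π^{-1}(V) = {λ, μ, ξ} ∉ τ ✗.
  V = {[κ=ν], [λ=ξ], [μ]}: π^{-1}(V) = {κ, λ, μ, ν, ξ} ∈ τ ✓.
Open sets in the quotient: τ_Q = {{}, {[κ=ν], [λ=ξ], [μ]}} (2 elements).


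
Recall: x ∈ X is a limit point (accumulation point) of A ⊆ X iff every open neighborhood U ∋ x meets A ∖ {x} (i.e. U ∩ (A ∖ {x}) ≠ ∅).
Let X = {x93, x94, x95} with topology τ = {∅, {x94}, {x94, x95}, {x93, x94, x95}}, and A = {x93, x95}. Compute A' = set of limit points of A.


A' = {x93}

For each x ∈ X, list the open sets U ∈ τ with x ∈ U, then check whether U ∩ (A ∖ {x}) ≠ ∅ for every such U.
  x = x93: opens ∋ x are {x93, x94, x95}; each meets A ∖ {x93}, so x IS a limit point.
  x = x94: open {x94} ∋ x has {x94} ∩ (A ∖ {x94}) = ∅, so x is NOT a limit point.
  x = x95: open {x94, x95} ∋ x has {x94, x95} ∩ (A ∖ {x95}) = ∅, so x is NOT a limit point.
Collecting: A' = {x93}.


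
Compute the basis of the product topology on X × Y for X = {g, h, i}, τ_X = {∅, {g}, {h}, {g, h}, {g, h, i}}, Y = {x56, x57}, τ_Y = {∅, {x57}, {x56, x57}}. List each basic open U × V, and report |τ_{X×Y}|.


Basis B = {∅ × ∅, {g} × {x57}, {h} × {x57}, {g} × {x56, x57}, {g, h} × {x57}, {h} × {x56, x57}, {g, h, i} × {x57}, {g, h} × {x56, x57}, {g, h, i} × {x56, x57}}; |τ_{X×Y}| = 14.

Enumerate products U × V with U ∈ τ_X, V ∈ τ_Y (deduplicated):
  ∅ × ∅ = {} (∅)
  {g} × {x57} = {(g,x57)}
  {h} × {x57} = {(h,x57)}
  {g} × {x56, x57} = {(g,x56), (g,x57)}
  {g, h} × {x57} = {(g,x57), (h,x57)}
  {h} × {x56, x57} = {(h,x56), (h,x57)}
  {g, h, i} × {x57} = {(g,x57), (h,x57), (i,x57)}
  {g, h} × {x56, x57} = {(g,x56), (g,x57), (h,x56), (h,x57)}
  {g, h, i} × {x56, x57} = {(g,x56), (g,x57), (h,x56), (h,x57), (i,x56), (i,x57)}
These 9 distinct sets form the basis B.
Close under arbitrary unions to get τ_{X×Y}; counting gives |τ_{X×Y}| = 14.


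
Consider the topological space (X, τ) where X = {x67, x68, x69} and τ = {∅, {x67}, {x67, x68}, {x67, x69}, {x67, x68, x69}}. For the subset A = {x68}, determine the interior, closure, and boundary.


int(A) = ∅, cl(A) = {x68}, ∂A = {x68}.

Closed sets in (X, τ) are complements of opens:
  closed(X, τ) = {∅, {x68}, {x69}, {x68, x69}, {x67, x68, x69}}.
int(A) = ⋃ {U ∈ τ : U ⊆ A}. Opens contained in A: ∅.
Taking the union of these: int(A) = ∅.
cl(A) = ⋂ {C closed : A ⊆ C}. Closed sets containing A: {x68}, {x68, x69}, {x67, x68, x69}.
Intersecting these: cl(A) = {x68}.
∂A = cl(A) ∖ int(A) = {x68} ∖ ∅ = {x68}.


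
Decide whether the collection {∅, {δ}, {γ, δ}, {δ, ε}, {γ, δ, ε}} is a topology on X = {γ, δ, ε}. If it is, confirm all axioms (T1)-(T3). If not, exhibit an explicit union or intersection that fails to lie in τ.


τ IS a topology on X.

Axiom (T1): ∅ ∈ τ? Yes; X ∈ τ? Yes.
Axiom (T2/T3): check pairwise unions and intersections of members of τ.
All pairwise intersections and unions checked — each lies in τ. Therefore τ satisfies (T1), (T2), (T3): it IS a topology on X.


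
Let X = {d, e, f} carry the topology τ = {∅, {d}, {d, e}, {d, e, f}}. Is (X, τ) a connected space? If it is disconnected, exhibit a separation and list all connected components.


(X, τ) is connected.

Find clopen sets (U ∈ τ with X ∖ U ∈ τ):
  U = ∅, X ∖ U = {d, e, f} — both open, so U is clopen.
  U = {d, e, f}, X ∖ U = ∅ — both open, so U is clopen.
Only trivial clopens (∅ and X) exist, so (X, τ) is connected.
Compute connected components by grouping points that agree on all clopens:
  component: {d, e, f}


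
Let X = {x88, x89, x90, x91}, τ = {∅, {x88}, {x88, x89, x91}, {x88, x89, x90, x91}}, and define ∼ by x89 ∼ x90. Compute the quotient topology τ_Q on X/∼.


X/∼ = {[x88], [x89=x90], [x91]}; |τ_Q| = 3.

Equivalence classes: [x88], [x89=x90], [x91].
Quotient map π: X → X/∼ sends x88 ↦ [x88], x89 ↦ [x89=x90], x90 ↦ [x89=x90], x91 ↦ [x91].
For each subset V ⊆ X/∼, compute π^{-1}(V) ⊆ X and check whether π^{-1}(V) ∈ τ. V is open in τ_Q iff π^{-1}(V) ∈ τ.
  V = {}: π^{-1}(V) = ∅ ∈ τ ✓.
  V = {[x88]}: π^{-1}(V) = {x88} ∈ τ ✓.
  V = {[x89=x90]}: π^{-1}(V) = {x89, x90} ∉ τ ✗.
  V = {[x88], [x89=x90]}: π^{-1}(V) = {x88, x89, x90} ∉ τ ✗.
  V = {[x91]}: π^{-1}(V) = {x91} ∉ τ ✗.
  V = {[x88], [x91]}: π^{-1}(V) = {x88, x91} ∉ τ ✗.
  V = {[x89=x90], [x91]}: π^{-1}(V) = {x89, x90, x91} ∉ τ ✗.
  V = {[x88], [x89=x90], [x91]}: π^{-1}(V) = {x88, x89, x90, x91} ∈ τ ✓.
Open sets in the quotient: τ_Q = {{}, {[x88]}, {[x88], [x89=x90], [x91]}} (3 elements).


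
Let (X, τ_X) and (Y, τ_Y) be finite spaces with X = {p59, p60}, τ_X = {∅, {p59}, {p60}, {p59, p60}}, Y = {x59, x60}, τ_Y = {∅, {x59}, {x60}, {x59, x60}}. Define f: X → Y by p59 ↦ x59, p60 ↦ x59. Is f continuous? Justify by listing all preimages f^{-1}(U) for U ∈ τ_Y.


f IS continuous.

Compute f^{-1}(U) for each U ∈ τ_Y:
  U = ∅: f^{-1}(U) = ∅ ∈ τ_X ✓.
  U = {x59}: f^{-1}(U) = {p59, p60} ∈ τ_X ✓.
  U = {x60}: f^{-1}(U) = ∅ ∈ τ_X ✓.
  U = {x59, x60}: f^{-1}(U) = {p59, p60} ∈ τ_X ✓.
Every preimage lies in τ_X, so f IS continuous.


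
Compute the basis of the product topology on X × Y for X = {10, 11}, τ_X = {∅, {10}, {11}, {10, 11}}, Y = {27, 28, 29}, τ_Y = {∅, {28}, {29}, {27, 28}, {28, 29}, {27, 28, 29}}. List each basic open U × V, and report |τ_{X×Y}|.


Basis B = {∅ × ∅, {10} × {28}, {10} × {29}, {11} × {28}, {11} × {29}, {10} × {27, 28}, {10} × {28, 29}, {10, 11} × {28}, {10, 11} × {29}, {11} × {27, 28}, {11} × {28, 29}, {10} × {27, 28, 29}, {11} × {27, 28, 29}, {10, 11} × {27, 28}, {10, 11} × {28, 29}, {10, 11} × {27, 28, 29}}; |τ_{X×Y}| = 36.

Enumerate products U × V with U ∈ τ_X, V ∈ τ_Y (deduplicated):
  ∅ × ∅ = {} (∅)
  {10} × {28} = {(10,28)}
  {10} × {29} = {(10,29)}
  {11} × {28} = {(11,28)}
  {11} × {29} = {(11,29)}
  {10} × {27, 28} = {(10,27), (10,28)}
  {10} × {28, 29} = {(10,28), (10,29)}
  {10, 11} × {28} = {(10,28), (11,28)}
  {10, 11} × {29} = {(10,29), (11,29)}
  {11} × {27, 28} = {(11,27), (11,28)}
  {11} × {28, 29} = {(11,28), (11,29)}
  {10} × {27, 28, 29} = {(10,27), (10,28), (10,29)}
  {11} × {27, 28, 29} = {(11,27), (11,28), (11,29)}
  {10, 11} × {27, 28} = {(10,27), (10,28), (11,27), (11,28)}
  {10, 11} × {28, 29} = {(10,28), (10,29), (11,28), (11,29)}
  {10, 11} × {27, 28, 29} = {(10,27), (10,28), (10,29), (11,27), (11,28), (11,29)}
These 16 distinct sets form the basis B.
Close under arbitrary unions to get τ_{X×Y}; counting gives |τ_{X×Y}| = 36.


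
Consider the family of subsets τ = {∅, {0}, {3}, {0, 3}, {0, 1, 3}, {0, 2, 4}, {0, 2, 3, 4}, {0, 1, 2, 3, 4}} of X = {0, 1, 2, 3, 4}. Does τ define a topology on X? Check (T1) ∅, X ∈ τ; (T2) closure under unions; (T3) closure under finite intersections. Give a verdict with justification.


τ IS a topology on X.

Axiom (T1): ∅ ∈ τ? Yes; X ∈ τ? Yes.
Axiom (T2/T3): check pairwise unions and intersections of members of τ.
All pairwise intersections and unions checked — each lies in τ. Therefore τ satisfies (T1), (T2), (T3): it IS a topology on X.


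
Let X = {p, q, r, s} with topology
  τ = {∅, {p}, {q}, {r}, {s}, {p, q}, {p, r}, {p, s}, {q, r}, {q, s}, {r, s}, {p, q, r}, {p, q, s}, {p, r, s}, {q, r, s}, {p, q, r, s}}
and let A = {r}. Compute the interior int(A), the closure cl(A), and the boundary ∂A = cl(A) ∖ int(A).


int(A) = {r}, cl(A) = {r}, ∂A = ∅.

Closed sets in (X, τ) are complements of opens:
  closed(X, τ) = {∅, {p}, {q}, {r}, {s}, {p, q}, {p, r}, {p, s}, {q, r}, {q, s}, {r, s}, {p, q, r}, {p, q, s}, {p, r, s}, {q, r, s}, {p, q, r, s}}.
int(A) = ⋃ {U ∈ τ : U ⊆ A}. Opens contained in A: ∅, {r}.
Taking the union of these: int(A) = {r}.
cl(A) = ⋂ {C closed : A ⊆ C}. Closed sets containing A: {r}, {p, r}, {q, r}, {r, s}, {p, q, r}, {p, r, s}, {q, r, s}, {p, q, r, s}.
Intersecting these: cl(A) = {r}.
∂A = cl(A) ∖ int(A) = {r} ∖ {r} = ∅.


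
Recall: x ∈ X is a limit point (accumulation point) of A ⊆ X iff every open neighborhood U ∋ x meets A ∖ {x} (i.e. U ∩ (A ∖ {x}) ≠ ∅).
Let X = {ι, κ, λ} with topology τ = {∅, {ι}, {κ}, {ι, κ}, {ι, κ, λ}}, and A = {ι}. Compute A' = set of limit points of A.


A' = {λ}

For each x ∈ X, list the open sets U ∈ τ with x ∈ U, then check whether U ∩ (A ∖ {x}) ≠ ∅ for every such U.
  x = ι: open {ι} ∋ x has {ι} ∩ (A ∖ {ι}) = ∅, so x is NOT a limit point.
  x = κ: open {κ} ∋ x has {κ} ∩ (A ∖ {κ}) = ∅, so x is NOT a limit point.
  x = λ: opens ∋ x are {ι, κ, λ}; each meets A ∖ {λ}, so x IS a limit point.
Collecting: A' = {λ}.


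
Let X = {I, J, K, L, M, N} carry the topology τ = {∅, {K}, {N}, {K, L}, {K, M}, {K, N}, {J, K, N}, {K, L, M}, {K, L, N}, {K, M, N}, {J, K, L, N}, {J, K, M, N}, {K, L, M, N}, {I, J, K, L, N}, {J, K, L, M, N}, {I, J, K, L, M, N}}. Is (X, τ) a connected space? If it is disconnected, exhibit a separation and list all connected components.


(X, τ) is connected.

Find clopen sets (U ∈ τ with X ∖ U ∈ τ):
  U = ∅, X ∖ U = {I, J, K, L, M, N} — both open, so U is clopen.
  U = {I, J, K, L, M, N}, X ∖ U = ∅ — both open, so U is clopen.
Only trivial clopens (∅ and X) exist, so (X, τ) is connected.
Compute connected components by grouping points that agree on all clopens:
  component: {I, J, K, L, M, N}


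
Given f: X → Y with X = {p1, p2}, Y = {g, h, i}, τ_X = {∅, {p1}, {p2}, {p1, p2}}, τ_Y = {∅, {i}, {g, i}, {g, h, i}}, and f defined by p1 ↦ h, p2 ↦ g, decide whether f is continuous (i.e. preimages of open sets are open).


f IS continuous.

Compute f^{-1}(U) for each U ∈ τ_Y:
  U = ∅: f^{-1}(U) = ∅ ∈ τ_X ✓.
  U = {i}: f^{-1}(U) = ∅ ∈ τ_X ✓.
  U = {g, i}: f^{-1}(U) = {p2} ∈ τ_X ✓.
  U = {g, h, i}: f^{-1}(U) = {p1, p2} ∈ τ_X ✓.
Every preimage lies in τ_X, so f IS continuous.


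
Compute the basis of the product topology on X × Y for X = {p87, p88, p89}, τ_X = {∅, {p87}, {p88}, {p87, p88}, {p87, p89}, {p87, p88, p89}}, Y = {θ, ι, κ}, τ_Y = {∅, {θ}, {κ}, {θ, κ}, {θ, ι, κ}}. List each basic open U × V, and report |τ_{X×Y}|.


Basis B = {∅ × ∅, {p87} × {θ}, {p87} × {κ}, {p88} × {θ}, {p88} × {κ}, {p87} × {θ, κ}, {p87, p88} × {θ}, {p87, p89} × {θ}, {p87, p88} × {κ}, {p87, p89} × {κ}, {p88} × {θ, κ}, {p87} × {θ, ι, κ}, {p87, p88, p89} × {θ}, {p87, p88, p89} × {κ}, {p88} × {θ, ι, κ}, {p87, p88} × {θ, κ}, {p87, p89} × {θ, κ}, {p87, p88} × {θ, ι, κ}, {p87, p89} × {θ, ι, κ}, {p87, p88, p89} × {θ, κ}, {p87, p88, p89} × {θ, ι, κ}}; |τ_{X×Y}| = 70.

Enumerate products U × V with U ∈ τ_X, V ∈ τ_Y (deduplicated):
  ∅ × ∅ = {} (∅)
  {p87} × {θ} = {(p87,θ)}
  {p87} × {κ} = {(p87,κ)}
  {p88} × {θ} = {(p88,θ)}
  {p88} × {κ} = {(p88,κ)}
  {p87} × {θ, κ} = {(p87,θ), (p87,κ)}
  {p87, p88} × {θ} = {(p87,θ), (p88,θ)}
  {p87, p89} × {θ} = {(p87,θ), (p89,θ)}
  {p87, p88} × {κ} = {(p87,κ), (p88,κ)}
  {p87, p89} × {κ} = {(p87,κ), (p89,κ)}
  {p88} × {θ, κ} = {(p88,θ), (p88,κ)}
  {p87} × {θ, ι, κ} = {(p87,θ), (p87,ι), (p87,κ)}
  {p87, p88, p89} × {θ} = {(p87,θ), (p88,θ), (p89,θ)}
  {p87, p88, p89} × {κ} = {(p87,κ), (p88,κ), (p89,κ)}
  {p88} × {θ, ι, κ} = {(p88,θ), (p88,ι), (p88,κ)}
  {p87, p88} × {θ, κ} = {(p87,θ), (p87,κ), (p88,θ), (p88,κ)}
  {p87, p89} × {θ, κ} = {(p87,θ), (p87,κ), (p89,θ), (p89,κ)}
  {p87, p88} × {θ, ι, κ} = {(p87,θ), (p87,ι), (p87,κ), (p88,θ), (p88,ι), (p88,κ)}
  {p87, p89} × {θ, ι, κ} = {(p87,θ), (p87,ι), (p87,κ), (p89,θ), (p89,ι), (p89,κ)}
  {p87, p88, p89} × {θ, κ} = {(p87,θ), (p87,κ), (p88,θ), (p88,κ), (p89,θ), (p89,κ)}
  {p87, p88, p89} × {θ, ι, κ} = {(p87,θ), (p87,ι), (p87,κ), (p88,θ), (p88,ι), (p88,κ), (p89,θ), (p89,ι), (p89,κ)}
These 21 distinct sets form the basis B.
Close under arbitrary unions to get τ_{X×Y}; counting gives |τ_{X×Y}| = 70.


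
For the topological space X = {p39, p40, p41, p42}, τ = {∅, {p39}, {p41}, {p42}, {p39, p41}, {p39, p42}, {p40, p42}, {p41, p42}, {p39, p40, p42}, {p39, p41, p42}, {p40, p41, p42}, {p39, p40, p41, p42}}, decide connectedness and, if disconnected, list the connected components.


(X, τ) is disconnected; components = [{p39}, {p41}, {p40, p42}].

Find clopen sets (U ∈ τ with X ∖ U ∈ τ):
  U = ∅, X ∖ U = {p39, p40, p41, p42} — both open, so U is clopen.
  U = {p39}, X ∖ U = {p40, p41, p42} — both open, so U is clopen.
  U = {p41}, X ∖ U = {p39, p40, p42} — both open, so U is clopen.
  U = {p39, p41}, X ∖ U = {p40, p42} — both open, so U is clopen.
  U = {p40, p42}, X ∖ U = {p39, p41} — both open, so U is clopen.
  U = {p39, p40, p42}, X ∖ U = {p41} — both open, so U is clopen.
  U = {p40, p41, p42}, X ∖ U = {p39} — both open, so U is clopen.
  U = {p39, p40, p41, p42}, X ∖ U = ∅ — both open, so U is clopen.
Nontrivial clopen(s) exist: e.g. {p39, p40, p42}. So (X, τ) is disconnected.
Compute connected components by grouping points that agree on all clopens:
  component: {p39}
  component: {p41}
  component: {p40, p42}


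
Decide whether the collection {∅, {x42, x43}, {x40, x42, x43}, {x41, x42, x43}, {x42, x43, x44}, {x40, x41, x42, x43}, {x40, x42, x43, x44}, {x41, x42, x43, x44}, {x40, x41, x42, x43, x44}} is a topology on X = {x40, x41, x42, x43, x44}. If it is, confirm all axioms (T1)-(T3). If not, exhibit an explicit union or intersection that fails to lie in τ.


τ IS a topology on X.

Axiom (T1): ∅ ∈ τ? Yes; X ∈ τ? Yes.
Axiom (T2/T3): check pairwise unions and intersections of members of τ.
All pairwise intersections and unions checked — each lies in τ. Therefore τ satisfies (T1), (T2), (T3): it IS a topology on X.


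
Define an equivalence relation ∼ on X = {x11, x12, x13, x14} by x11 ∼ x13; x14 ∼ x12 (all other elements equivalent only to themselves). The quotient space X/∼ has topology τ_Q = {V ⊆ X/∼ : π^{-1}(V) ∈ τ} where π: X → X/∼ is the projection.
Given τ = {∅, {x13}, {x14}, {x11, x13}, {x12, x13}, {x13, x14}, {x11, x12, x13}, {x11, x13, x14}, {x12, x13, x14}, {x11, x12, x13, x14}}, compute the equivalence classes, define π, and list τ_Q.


X/∼ = {[x11=x13], [x12=x14]}; |τ_Q| = 3.

Equivalence classes: [x11=x13], [x12=x14].
Quotient map π: X → X/∼ sends x11 ↦ [x11=x13], x12 ↦ [x12=x14], x13 ↦ [x11=x13], x14 ↦ [x12=x14].
For each subset V ⊆ X/∼, compute π^{-1}(V) ⊆ X and check whether π^{-1}(V) ∈ τ. V is open in τ_Q iff π^{-1}(V) ∈ τ.
  V = {}: π^{-1}(V) = ∅ ∈ τ ✓.
  V = {[x11=x13]}: π^{-1}(V) = {x11, x13} ∈ τ ✓.
  V = {[x12=x14]}: π^{-1}(V) = {x12, x14} ∉ τ ✗.
  V = {[x11=x13], [x12=x14]}: π^{-1}(V) = {x11, x12, x13, x14} ∈ τ ✓.
Open sets in the quotient: τ_Q = {{}, {[x11=x13]}, {[x11=x13], [x12=x14]}} (3 elements).
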